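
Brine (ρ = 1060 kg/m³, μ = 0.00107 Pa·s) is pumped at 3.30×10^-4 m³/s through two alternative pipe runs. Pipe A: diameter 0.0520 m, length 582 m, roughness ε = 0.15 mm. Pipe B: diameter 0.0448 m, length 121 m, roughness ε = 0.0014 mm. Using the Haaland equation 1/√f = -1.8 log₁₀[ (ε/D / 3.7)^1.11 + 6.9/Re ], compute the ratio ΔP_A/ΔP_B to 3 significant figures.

Pipe A: V = Q/A = 0.00033/0.002124 = 0.1554 m/s; Re = 8005; ε/D = 0.00288; Haaland → f = 0.03633; ΔP_A = f(L/D)(ρV²/2) = 5203 Pa.
Pipe B: V = Q/A = 0.00033/0.001576 = 0.2093 m/s; Re = 9291; ε/D = 3.13e-05; Haaland → f = 0.03155; ΔP_B = f(L/D)(ρV²/2) = 1979 Pa.
ΔP_A/ΔP_B = 5203/1979 = 2.63.

ΔP_A/ΔP_B ≈ 2.63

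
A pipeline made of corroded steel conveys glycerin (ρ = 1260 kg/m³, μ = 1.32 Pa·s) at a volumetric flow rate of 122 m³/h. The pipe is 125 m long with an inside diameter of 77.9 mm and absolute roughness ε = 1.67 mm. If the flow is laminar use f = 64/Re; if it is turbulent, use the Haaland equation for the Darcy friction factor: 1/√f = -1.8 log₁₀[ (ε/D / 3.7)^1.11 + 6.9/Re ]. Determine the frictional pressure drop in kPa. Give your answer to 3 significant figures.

ΔP ≈ 6190 kPa

Q = 122 m³/h = 122/3600 = 0.03389 m³/s.
Cross-sectional area A = πD²/4 = π(0.0779)²/4 = 0.004766 m²; mean velocity V = Q/A = 0.03389/0.004766 = 7.11 m/s.
Reynolds number Re = ρVD/μ = 1260 · 7.11 · 0.0779 / 1.32 = 528.7.
Re < 2300 → laminar flow, so f = 64/Re = 64/528.7 = 0.121 (the turbulent correlation is not needed).
Darcy-Weisbach: ΔP = f(L/D)(ρV²/2) = 0.121·(125/0.0779)·(1260·7.11²/2) = 0.121·1605·3.185e+04 = 6.187e+06 Pa.
ΔP = 6.187e+06 Pa = 6190 kPa.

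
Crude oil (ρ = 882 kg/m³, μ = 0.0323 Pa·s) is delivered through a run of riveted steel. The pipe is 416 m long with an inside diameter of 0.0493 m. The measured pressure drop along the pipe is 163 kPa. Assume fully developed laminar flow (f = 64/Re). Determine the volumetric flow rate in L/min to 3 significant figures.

For laminar flow, f = 64/Re with Re = ρVD/μ, so Darcy-Weisbach reduces to ΔP = 32μLV/D². Solving for V: V = ΔP·D²/(32μL) = 1.63e+05·(0.0493)²/(32·0.0323·416) = 0.9214 m/s.
Check: Re = ρVD/μ = 882·0.9214·0.0493/0.0323 = 1240 < 2300, so the laminar assumption holds.
Q = V·A = 0.9214·(π/4·0.0493²) = 0.001759 m³/s = 106 L/min.

Q ≈ 106 L/min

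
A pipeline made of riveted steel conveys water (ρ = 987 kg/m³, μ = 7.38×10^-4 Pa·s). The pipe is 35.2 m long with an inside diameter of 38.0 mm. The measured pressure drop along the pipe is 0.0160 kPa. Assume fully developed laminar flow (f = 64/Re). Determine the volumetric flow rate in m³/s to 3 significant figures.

Q ≈ 3.15×10^-5 m³/s

For laminar flow, f = 64/Re with Re = ρVD/μ, so Darcy-Weisbach reduces to ΔP = 32μLV/D². Solving for V: V = ΔP·D²/(32μL) = 16·(0.038)²/(32·0.000738·35.2) = 0.02779 m/s.
Check: Re = ρVD/μ = 987·0.02779·0.038/0.000738 = 1412 < 2300, so the laminar assumption holds.
Q = V·A = 0.02779·(π/4·0.038²) = 3.152e-05 m³/s = 3.15×10^-5 m³/s.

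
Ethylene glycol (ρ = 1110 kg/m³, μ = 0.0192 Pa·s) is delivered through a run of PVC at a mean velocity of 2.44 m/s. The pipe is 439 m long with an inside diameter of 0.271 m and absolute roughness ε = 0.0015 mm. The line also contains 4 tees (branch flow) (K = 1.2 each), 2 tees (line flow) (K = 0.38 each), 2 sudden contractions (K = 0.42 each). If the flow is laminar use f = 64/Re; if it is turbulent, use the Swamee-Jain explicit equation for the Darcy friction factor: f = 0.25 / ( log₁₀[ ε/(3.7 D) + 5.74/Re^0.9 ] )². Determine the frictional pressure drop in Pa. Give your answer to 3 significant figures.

ΔP ≈ 139000 Pa

Reynolds number Re = ρVD/μ = 1110 · 2.44 · 0.271 / 0.0192 = 3.823e+04.
Re > 4000 → turbulent. Relative roughness ε/D = 1.5e-06/0.271 = 5.54e-06. Swamee-Jain: f = 0.25/(log₁₀[5.54e-06/3.7 + 5.74/3.823e+04^0.9])² = 0.25/(log₁₀[1.5e-06 + 0.000431])² = 0.25/(-3.364)² = 0.0221.
Total minor-loss coefficient ΣK = 4·1.2 + 2·0.38 + 2·0.42 = 6.4.
ΔP = [f·L/D + ΣK]·(ρV²/2) = [0.0221·439/0.271 + 6.4]·(1110·2.44²/2) = [35.79 + 6.4]·3304 = 1.394e+05 Pa.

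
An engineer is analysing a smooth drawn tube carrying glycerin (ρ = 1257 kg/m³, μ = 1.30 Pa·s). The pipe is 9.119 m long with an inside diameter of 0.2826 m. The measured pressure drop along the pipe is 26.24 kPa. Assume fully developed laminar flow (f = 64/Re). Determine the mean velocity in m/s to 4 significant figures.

For laminar flow, f = 64/Re with Re = ρVD/μ, so Darcy-Weisbach reduces to ΔP = 32μLV/D². Solving for V: V = ΔP·D²/(32μL) = 2.624e+04·(0.2826)²/(32·1.3·9.119) = 5.524 m/s.
Check: Re = ρVD/μ = 1257·5.524·0.2826/1.3 = 1509 < 2300, so the laminar assumption holds.

V ≈ 5.524 m/s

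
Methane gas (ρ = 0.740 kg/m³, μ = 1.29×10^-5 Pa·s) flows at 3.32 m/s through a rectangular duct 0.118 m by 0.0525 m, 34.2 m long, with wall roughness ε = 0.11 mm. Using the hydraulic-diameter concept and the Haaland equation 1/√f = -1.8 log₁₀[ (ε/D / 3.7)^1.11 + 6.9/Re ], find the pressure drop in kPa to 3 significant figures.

ΔP ≈ 0.0589 kPa

Hydraulic diameter D_h = 4A/P = 4·(0.118·0.0525)/(2·(0.118+0.0525)) = 0.02478/0.341 = 0.07267 m.
Re = ρVD_h/μ = 0.74·3.32·0.07267/1.29e-05 = 1.384e+04.
ε/D_h = 0.00011/0.07267 = 0.00151; Haaland gives 1/√f = -1.8 log₁₀[0.000173+0.000499] = 5.711, so f = 0.03066.
ΔP = f(L/D_h)(ρV²/2) = 0.03066·34.2/0.07267·4.078 = 58.85 Pa.
ΔP = 0.0589 kPa.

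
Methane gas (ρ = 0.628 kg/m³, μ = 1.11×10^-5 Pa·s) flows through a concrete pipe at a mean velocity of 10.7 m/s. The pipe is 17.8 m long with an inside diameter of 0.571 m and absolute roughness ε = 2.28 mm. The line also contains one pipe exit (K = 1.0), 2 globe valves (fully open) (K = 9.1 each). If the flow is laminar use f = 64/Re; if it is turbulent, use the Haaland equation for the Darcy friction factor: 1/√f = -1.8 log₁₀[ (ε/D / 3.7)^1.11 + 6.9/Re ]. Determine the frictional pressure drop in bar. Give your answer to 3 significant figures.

Reynolds number Re = ρVD/μ = 0.628 · 10.7 · 0.571 / 1.11e-05 = 3.457e+05.
Re > 4000 → turbulent. Relative roughness ε/D = 0.00228/0.571 = 0.00399. Haaland: 1/√f = -1.8 log₁₀[(0.00399/3.7)^1.11 + 6.9/3.457e+05] = -1.8 log₁₀[0.000509 + 2e-05] = 5.898, so f = 0.02875.
Total minor-loss coefficient ΣK = 1·1 + 2·9.1 = 19.2.
ΔP = [f·L/D + ΣK]·(ρV²/2) = [0.02875·17.8/0.571 + 19.2]·(0.628·10.7²/2) = [0.8962 + 19.2]·35.95 = 722.5 Pa.
ΔP = 722.5 Pa = 0.00722 bar.

ΔP ≈ 0.00722 bar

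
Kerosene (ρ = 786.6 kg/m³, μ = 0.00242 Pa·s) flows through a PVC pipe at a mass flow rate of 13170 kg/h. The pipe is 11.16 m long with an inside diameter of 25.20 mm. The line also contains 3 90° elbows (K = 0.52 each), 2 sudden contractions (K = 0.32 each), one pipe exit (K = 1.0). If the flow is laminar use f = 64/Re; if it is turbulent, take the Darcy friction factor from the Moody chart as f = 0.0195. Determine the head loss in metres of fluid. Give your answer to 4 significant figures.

ṁ = 13170 kg/h = 13170/3600 = 3.658 kg/s.
A = πD²/4 = π(0.0252)²/4 = 0.0004988 m²; mean velocity V = ṁ/(ρA) = 3.658/(786.6 · 0.0004988) = 9.325 m/s.
Reynolds number Re = ρVD/μ = 786.6 · 9.325 · 0.0252 / 0.00242 = 7.638e+04.
Re > 4000 → turbulent; use the Moody-chart value f = 0.0195.
Total minor-loss coefficient ΣK = 3·0.52 + 2·0.32 + 1·1 = 3.2.
ΔP = [f·L/D + ΣK]·(ρV²/2) = [0.0195·11.16/0.0252 + 3.2]·(786.6·9.325²/2) = [8.636 + 3.2]·3.42e+04 = 4.048e+05 Pa.
Head loss h_f = ΔP/(ρg) = 4.048e+05/(786.6·9.81) = 52.45 m.

h_f ≈ 52.45 m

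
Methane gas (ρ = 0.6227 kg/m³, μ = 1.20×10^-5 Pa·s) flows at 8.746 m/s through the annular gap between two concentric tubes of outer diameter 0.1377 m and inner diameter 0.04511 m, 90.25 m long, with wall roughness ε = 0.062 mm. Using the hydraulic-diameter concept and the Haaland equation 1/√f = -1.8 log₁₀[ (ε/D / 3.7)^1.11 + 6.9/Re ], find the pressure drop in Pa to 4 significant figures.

ΔP ≈ 543.7 Pa

Hydraulic diameter D_h = 4A/P = D_o - D_i = 0.1377 - 0.04511 = 0.09259 m.
Re = ρVD_h/μ = 0.6227·8.746·0.09259/1.2e-05 = 4.202e+04.
ε/D_h = 6.2e-05/0.09259 = 0.00067; Haaland gives 1/√f = -1.8 log₁₀[7.01e-05+0.000164] = 6.534, so f = 0.02342.
ΔP = f(L/D_h)(ρV²/2) = 0.02342·90.25/0.09259·23.82 = 543.7 Pa.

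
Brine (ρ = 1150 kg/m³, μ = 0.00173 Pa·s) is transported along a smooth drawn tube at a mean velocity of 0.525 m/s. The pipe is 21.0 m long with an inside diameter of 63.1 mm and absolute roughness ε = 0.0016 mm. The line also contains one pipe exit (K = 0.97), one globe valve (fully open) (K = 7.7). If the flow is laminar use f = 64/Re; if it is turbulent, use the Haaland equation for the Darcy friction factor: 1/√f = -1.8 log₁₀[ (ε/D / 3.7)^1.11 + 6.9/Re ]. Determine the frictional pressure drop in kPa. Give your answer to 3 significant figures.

ΔP ≈ 2.70 kPa

Reynolds number Re = ρVD/μ = 1150 · 0.525 · 0.0631 / 0.00173 = 2.202e+04.
Re > 4000 → turbulent. Relative roughness ε/D = 1.6e-06/0.0631 = 2.54e-05. Haaland: 1/√f = -1.8 log₁₀[(2.54e-05/3.7)^1.11 + 6.9/2.202e+04] = -1.8 log₁₀[1.85e-06 + 0.000313] = 6.303, so f = 0.02517.
Total minor-loss coefficient ΣK = 1·0.97 + 1·7.7 = 8.67.
ΔP = [f·L/D + ΣK]·(ρV²/2) = [0.02517·21/0.0631 + 8.67]·(1150·0.525²/2) = [8.378 + 8.67]·158.5 = 2702 Pa.
ΔP = 2702 Pa = 2.70 kPa.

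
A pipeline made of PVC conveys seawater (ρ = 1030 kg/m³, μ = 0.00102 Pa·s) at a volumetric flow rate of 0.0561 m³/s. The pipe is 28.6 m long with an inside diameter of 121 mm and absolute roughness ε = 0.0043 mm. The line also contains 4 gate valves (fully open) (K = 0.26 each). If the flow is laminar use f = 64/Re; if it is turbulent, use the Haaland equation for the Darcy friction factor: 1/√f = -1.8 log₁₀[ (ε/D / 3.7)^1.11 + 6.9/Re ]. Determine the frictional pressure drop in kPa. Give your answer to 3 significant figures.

Cross-sectional area A = πD²/4 = π(0.121)²/4 = 0.0115 m²; mean velocity V = Q/A = 0.0561/0.0115 = 4.879 m/s.
Reynolds number Re = ρVD/μ = 1030 · 4.879 · 0.121 / 0.00102 = 5.961e+05.
Re > 4000 → turbulent. Relative roughness ε/D = 4.3e-06/0.121 = 3.55e-05. Haaland: 1/√f = -1.8 log₁₀[(3.55e-05/3.7)^1.11 + 6.9/5.961e+05] = -1.8 log₁₀[2.69e-06 + 1.16e-05] = 8.722, so f = 0.01315.
Total minor-loss coefficient ΣK = 4·0.26 = 1.04.
ΔP = [f·L/D + ΣK]·(ρV²/2) = [0.01315·28.6/0.121 + 1.04]·(1030·4.879²/2) = [3.107 + 1.04]·1.226e+04 = 5.083e+04 Pa.
ΔP = 5.083e+04 Pa = 50.8 kPa.

ΔP ≈ 50.8 kPa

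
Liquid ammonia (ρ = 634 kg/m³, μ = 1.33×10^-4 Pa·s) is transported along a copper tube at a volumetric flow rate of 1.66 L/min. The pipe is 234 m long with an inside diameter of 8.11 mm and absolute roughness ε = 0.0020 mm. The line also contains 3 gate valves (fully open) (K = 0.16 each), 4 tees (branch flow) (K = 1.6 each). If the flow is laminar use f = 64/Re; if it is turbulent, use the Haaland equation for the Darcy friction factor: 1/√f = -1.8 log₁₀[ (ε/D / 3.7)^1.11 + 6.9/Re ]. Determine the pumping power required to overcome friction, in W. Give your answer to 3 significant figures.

P ≈ 1.90 W

Q = 1.66 L/min = 1.66/60000 = 2.767e-05 m³/s.
Cross-sectional area A = πD²/4 = π(0.00811)²/4 = 5.166e-05 m²; mean velocity V = Q/A = 2.767e-05/5.166e-05 = 0.5356 m/s.
Reynolds number Re = ρVD/μ = 634 · 0.5356 · 0.00811 / 0.000133 = 2.071e+04.
Re > 4000 → turbulent. Relative roughness ε/D = 2e-06/0.00811 = 0.000247. Haaland: 1/√f = -1.8 log₁₀[(0.000247/3.7)^1.11 + 6.9/2.071e+04] = -1.8 log₁₀[2.31e-05 + 0.000333] = 6.207, so f = 0.02596.
Total minor-loss coefficient ΣK = 3·0.16 + 4·1.6 = 6.88.
ΔP = [f·L/D + ΣK]·(ρV²/2) = [0.02596·234/0.00811 + 6.88]·(634·0.5356²/2) = [749 + 6.88]·90.93 = 6.873e+04 Pa.
Pumping power P = QΔP = 2.767e-05·6.873e+04 = 1.902 W = 1.90 W.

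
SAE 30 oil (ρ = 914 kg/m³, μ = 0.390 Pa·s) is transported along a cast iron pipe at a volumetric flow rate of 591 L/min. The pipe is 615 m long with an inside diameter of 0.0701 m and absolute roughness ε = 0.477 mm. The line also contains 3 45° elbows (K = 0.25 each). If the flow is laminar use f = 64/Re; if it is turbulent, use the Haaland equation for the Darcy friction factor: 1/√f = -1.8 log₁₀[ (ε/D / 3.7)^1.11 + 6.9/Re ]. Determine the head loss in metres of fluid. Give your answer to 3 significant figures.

Q = 591 L/min = 591/60000 = 0.00985 m³/s.
Cross-sectional area A = πD²/4 = π(0.0701)²/4 = 0.003859 m²; mean velocity V = Q/A = 0.00985/0.003859 = 2.552 m/s.
Reynolds number Re = ρVD/μ = 914 · 2.552 · 0.0701 / 0.39 = 419.3.
Re < 2300 → laminar flow, so f = 64/Re = 64/419.3 = 0.1526 (the turbulent correlation is not needed).
Total minor-loss coefficient ΣK = 3·0.25 = 0.75.
ΔP = [f·L/D + ΣK]·(ρV²/2) = [0.1526·615/0.0701 + 0.75]·(914·2.552²/2) = [1339 + 0.75]·2977 = 3.988e+06 Pa.
Head loss h_f = ΔP/(ρg) = 3.988e+06/(914·9.81) = 445 m.

h_f ≈ 445 m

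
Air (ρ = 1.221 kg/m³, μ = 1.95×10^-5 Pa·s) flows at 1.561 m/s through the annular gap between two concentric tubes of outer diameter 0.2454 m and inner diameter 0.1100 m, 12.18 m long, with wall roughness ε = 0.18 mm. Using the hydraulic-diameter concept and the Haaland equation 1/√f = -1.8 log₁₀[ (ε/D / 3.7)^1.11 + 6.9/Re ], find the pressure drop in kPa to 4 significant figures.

Hydraulic diameter D_h = 4A/P = D_o - D_i = 0.2454 - 0.11 = 0.1354 m.
Re = ρVD_h/μ = 1.221·1.561·0.1354/1.95e-05 = 1.323e+04.
ε/D_h = 0.00018/0.1354 = 0.00133; Haaland gives 1/√f = -1.8 log₁₀[0.00015+0.000521] = 5.711, so f = 0.03066.
ΔP = f(L/D_h)(ρV²/2) = 0.03066·12.18/0.1354·1.488 = 4.103 Pa.
ΔP = 0.004103 kPa.

ΔP ≈ 0.004103 kPa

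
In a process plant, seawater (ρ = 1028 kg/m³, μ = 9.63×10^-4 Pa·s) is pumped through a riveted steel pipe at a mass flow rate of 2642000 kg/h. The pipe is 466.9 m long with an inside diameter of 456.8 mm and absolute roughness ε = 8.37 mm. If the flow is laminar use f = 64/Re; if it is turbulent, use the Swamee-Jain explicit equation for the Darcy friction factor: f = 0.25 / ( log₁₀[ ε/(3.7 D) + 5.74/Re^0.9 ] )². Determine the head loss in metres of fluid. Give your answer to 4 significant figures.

h_f ≈ 46.55 m

ṁ = 2642000 kg/h = 2642000/3600 = 733.9 kg/s.
A = πD²/4 = π(0.4568)²/4 = 0.1639 m²; mean velocity V = ṁ/(ρA) = 733.9/(1028 · 0.1639) = 4.356 m/s.
Reynolds number Re = ρVD/μ = 1028 · 4.356 · 0.4568 / 0.000963 = 2.124e+06.
Re > 4000 → turbulent. Relative roughness ε/D = 0.00837/0.4568 = 0.0183. Swamee-Jain: f = 0.25/(log₁₀[0.0183/3.7 + 5.74/2.124e+06^0.9])² = 0.25/(log₁₀[0.00495 + 1.16e-05])² = 0.25/(-2.304)² = 0.04709.
Darcy-Weisbach: ΔP = f(L/D)(ρV²/2) = 0.04709·(466.9/0.4568)·(1028·4.356²/2) = 0.04709·1022·9753 = 4.694e+05 Pa.
Head loss h_f = ΔP/(ρg) = 4.694e+05/(1028·9.81) = 46.55 m.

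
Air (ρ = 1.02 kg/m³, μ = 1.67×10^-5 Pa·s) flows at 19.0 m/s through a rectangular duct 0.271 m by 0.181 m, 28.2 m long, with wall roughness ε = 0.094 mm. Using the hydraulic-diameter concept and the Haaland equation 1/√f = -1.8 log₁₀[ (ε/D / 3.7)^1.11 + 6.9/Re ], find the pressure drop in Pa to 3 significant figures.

Hydraulic diameter D_h = 4A/P = 4·(0.271·0.181)/(2·(0.271+0.181)) = 0.1962/0.904 = 0.217 m.
Re = ρVD_h/μ = 1.02·19·0.217/1.67e-05 = 2.519e+05.
ε/D_h = 9.4e-05/0.217 = 0.000433; Haaland gives 1/√f = -1.8 log₁₀[4.32e-05+2.74e-05] = 7.472, so f = 0.01791.
ΔP = f(L/D_h)(ρV²/2) = 0.01791·28.2/0.217·184.1 = 428.5 Pa.

ΔP ≈ 428 Pa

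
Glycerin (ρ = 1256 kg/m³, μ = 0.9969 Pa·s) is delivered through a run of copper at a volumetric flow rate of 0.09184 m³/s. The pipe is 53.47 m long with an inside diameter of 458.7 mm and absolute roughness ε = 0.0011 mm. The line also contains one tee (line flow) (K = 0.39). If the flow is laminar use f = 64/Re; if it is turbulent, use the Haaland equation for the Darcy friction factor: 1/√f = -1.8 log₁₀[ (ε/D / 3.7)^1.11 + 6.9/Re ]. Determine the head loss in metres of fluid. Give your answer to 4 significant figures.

Cross-sectional area A = πD²/4 = π(0.4587)²/4 = 0.1653 m²; mean velocity V = Q/A = 0.09184/0.1653 = 0.5558 m/s.
Reynolds number Re = ρVD/μ = 1256 · 0.5558 · 0.4587 / 0.997 = 321.2.
Re < 2300 → laminar flow, so f = 64/Re = 64/321.2 = 0.1993 (the turbulent correlation is not needed).
Total minor-loss coefficient ΣK = 1·0.39 = 0.39.
ΔP = [f·L/D + ΣK]·(ρV²/2) = [0.1993·53.47/0.4587 + 0.39]·(1256·0.5558²/2) = [23.23 + 0.39]·194 = 4581 Pa.
Head loss h_f = ΔP/(ρg) = 4581/(1256·9.81) = 0.3718 m.

h_f ≈ 0.3718 m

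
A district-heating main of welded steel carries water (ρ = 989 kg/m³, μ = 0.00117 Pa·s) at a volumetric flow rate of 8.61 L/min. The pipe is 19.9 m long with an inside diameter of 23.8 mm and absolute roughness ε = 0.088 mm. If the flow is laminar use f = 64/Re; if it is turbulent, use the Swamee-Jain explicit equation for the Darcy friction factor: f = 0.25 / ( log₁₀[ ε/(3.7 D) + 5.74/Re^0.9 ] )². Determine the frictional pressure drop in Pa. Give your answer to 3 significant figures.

ΔP ≈ 1710 Pa

Q = 8.61 L/min = 8.61/60000 = 0.0001435 m³/s.
Cross-sectional area A = πD²/4 = π(0.0238)²/4 = 0.0004449 m²; mean velocity V = Q/A = 0.0001435/0.0004449 = 0.3226 m/s.
Reynolds number Re = ρVD/μ = 989 · 0.3226 · 0.0238 / 0.00117 = 6489.
Re > 4000 → turbulent. Relative roughness ε/D = 8.8e-05/0.0238 = 0.0037. Swamee-Jain: f = 0.25/(log₁₀[0.0037/3.7 + 5.74/6489^0.9])² = 0.25/(log₁₀[0.000999 + 0.00213])² = 0.25/(-2.505)² = 0.03985.
Darcy-Weisbach: ΔP = f(L/D)(ρV²/2) = 0.03985·(19.9/0.0238)·(989·0.3226²/2) = 0.03985·836.1·51.45 = 1714 Pa.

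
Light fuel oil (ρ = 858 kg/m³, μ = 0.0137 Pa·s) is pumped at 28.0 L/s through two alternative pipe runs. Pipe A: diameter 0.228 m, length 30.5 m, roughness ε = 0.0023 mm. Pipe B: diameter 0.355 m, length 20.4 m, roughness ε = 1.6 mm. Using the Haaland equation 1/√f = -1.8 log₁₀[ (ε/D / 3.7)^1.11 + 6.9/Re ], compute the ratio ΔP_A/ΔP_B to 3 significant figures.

ΔP_A/ΔP_B ≈ 10.6

Pipe A: V = Q/A = 0.028/0.04083 = 0.6858 m/s; Re = 9793; ε/D = 1.01e-05; Haaland → f = 0.03107; ΔP_A = f(L/D)(ρV²/2) = 838.7 Pa.
Pipe B: V = Q/A = 0.028/0.09898 = 0.2829 m/s; Re = 6289; ε/D = 0.00451; Haaland → f = 0.04008; ΔP_B = f(L/D)(ρV²/2) = 79.08 Pa.
ΔP_A/ΔP_B = 838.7/79.08 = 10.6.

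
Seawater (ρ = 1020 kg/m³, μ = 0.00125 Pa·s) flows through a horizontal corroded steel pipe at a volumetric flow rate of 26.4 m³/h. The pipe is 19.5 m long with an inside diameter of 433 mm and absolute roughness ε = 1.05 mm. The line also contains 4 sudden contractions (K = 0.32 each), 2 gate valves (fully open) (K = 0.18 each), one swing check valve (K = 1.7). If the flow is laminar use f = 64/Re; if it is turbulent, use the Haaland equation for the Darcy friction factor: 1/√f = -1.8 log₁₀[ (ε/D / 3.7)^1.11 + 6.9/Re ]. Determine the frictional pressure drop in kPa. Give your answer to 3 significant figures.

ΔP ≈ 0.00598 kPa

Q = 26.4 m³/h = 26.4/3600 = 0.007333 m³/s.
Cross-sectional area A = πD²/4 = π(0.433)²/4 = 0.1473 m²; mean velocity V = Q/A = 0.007333/0.1473 = 0.0498 m/s.
Reynolds number Re = ρVD/μ = 1020 · 0.0498 · 0.433 / 0.00125 = 1.76e+04.
Re > 4000 → turbulent. Relative roughness ε/D = 0.00105/0.433 = 0.00242. Haaland: 1/√f = -1.8 log₁₀[(0.00242/3.7)^1.11 + 6.9/1.76e+04] = -1.8 log₁₀[0.000293 + 0.000392] = 5.696, so f = 0.03082.
Total minor-loss coefficient ΣK = 4·0.32 + 2·0.18 + 1·1.7 = 3.34.
ΔP = [f·L/D + ΣK]·(ρV²/2) = [0.03082·19.5/0.433 + 3.34]·(1020·0.0498²/2) = [1.388 + 3.34]·1.265 = 5.98 Pa.
ΔP = 5.98 Pa = 0.00598 kPa.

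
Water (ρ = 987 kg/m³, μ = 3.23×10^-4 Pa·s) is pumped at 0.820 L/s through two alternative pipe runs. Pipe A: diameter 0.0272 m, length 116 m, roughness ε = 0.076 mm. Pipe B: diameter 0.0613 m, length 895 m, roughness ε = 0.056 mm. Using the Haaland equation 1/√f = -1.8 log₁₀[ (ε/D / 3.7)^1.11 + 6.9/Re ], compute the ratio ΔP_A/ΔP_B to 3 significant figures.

Pipe A: V = Q/A = 0.00082/0.0005811 = 1.411 m/s; Re = 1.173e+05; ε/D = 0.00279; Haaland → f = 0.02675; ΔP_A = f(L/D)(ρV²/2) = 1.121e+05 Pa.
Pipe B: V = Q/A = 0.00082/0.002951 = 0.2778 m/s; Re = 5.204e+04; ε/D = 0.000914; Haaland → f = 0.02336; ΔP_B = f(L/D)(ρV²/2) = 1.299e+04 Pa.
ΔP_A/ΔP_B = 1.121e+05/1.299e+04 = 8.63.

ΔP_A/ΔP_B ≈ 8.63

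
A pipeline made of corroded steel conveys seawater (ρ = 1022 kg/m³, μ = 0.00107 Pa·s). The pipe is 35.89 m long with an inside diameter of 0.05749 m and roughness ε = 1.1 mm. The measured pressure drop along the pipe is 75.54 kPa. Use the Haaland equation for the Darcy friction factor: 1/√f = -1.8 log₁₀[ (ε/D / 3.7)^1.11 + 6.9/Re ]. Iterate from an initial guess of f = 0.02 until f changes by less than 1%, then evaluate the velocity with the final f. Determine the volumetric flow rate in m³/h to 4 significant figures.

Rearranging Darcy-Weisbach: V = √(2·ΔP·D/(f·L·ρ)). With ε/D = 0.0011/0.05749 = 0.0191, iterate starting from f = 0.02:
  f = 0.02 → V = √(2·7.554e+04·0.05749/(0.02·35.89·1022)) = 3.441 m/s; Re = ρVD/μ = 1.889e+05; f → 0.04812
  f = 0.04812 → V = 2.218 m/s; Re = 1.218e+05; f → 0.04824
Converged (Δf/f < 1%). With the final f = 0.04824: V = √(2·7.554e+04·0.05749/(0.04824·35.89·1022)) = 2.216 m/s.
Q = V·A = 2.216·(π/4·0.05749²) = 0.005751 m³/s = 20.70 m³/h.

Q ≈ 20.70 m³/h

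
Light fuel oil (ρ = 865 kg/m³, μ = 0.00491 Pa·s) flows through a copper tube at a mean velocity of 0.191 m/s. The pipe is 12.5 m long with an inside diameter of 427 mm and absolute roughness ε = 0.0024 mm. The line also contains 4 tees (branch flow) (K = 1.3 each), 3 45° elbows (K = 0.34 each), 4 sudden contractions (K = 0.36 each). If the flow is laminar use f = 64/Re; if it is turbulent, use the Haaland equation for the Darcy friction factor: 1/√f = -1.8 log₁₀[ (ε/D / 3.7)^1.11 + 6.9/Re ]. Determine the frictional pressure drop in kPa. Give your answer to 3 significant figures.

Reynolds number Re = ρVD/μ = 865 · 0.191 · 0.427 / 0.00491 = 1.437e+04.
Re > 4000 → turbulent. Relative roughness ε/D = 2.4e-06/0.427 = 5.62e-06. Haaland: 1/√f = -1.8 log₁₀[(5.62e-06/3.7)^1.11 + 6.9/1.437e+04] = -1.8 log₁₀[3.48e-07 + 0.00048] = 5.973, so f = 0.02803.
Total minor-loss coefficient ΣK = 4·1.3 + 3·0.34 + 4·0.36 = 7.66.
ΔP = [f·L/D + ΣK]·(ρV²/2) = [0.02803·12.5/0.427 + 7.66]·(865·0.191²/2) = [0.8206 + 7.66]·15.78 = 133.8 Pa.
ΔP = 133.8 Pa = 0.134 kPa.

ΔP ≈ 0.134 kPa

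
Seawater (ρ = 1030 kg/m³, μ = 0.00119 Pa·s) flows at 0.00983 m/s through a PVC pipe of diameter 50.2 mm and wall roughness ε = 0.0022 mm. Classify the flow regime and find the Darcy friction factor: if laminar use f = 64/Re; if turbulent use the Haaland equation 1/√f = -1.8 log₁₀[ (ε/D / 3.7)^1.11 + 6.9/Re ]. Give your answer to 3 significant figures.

f ≈ 0.150

Re = ρVD/μ = 1030·0.00983·0.0502/0.00119 = 427.1.
Re < 2300 → laminar, so f = 64/Re = 0.1498 (roughness is irrelevant in laminar flow).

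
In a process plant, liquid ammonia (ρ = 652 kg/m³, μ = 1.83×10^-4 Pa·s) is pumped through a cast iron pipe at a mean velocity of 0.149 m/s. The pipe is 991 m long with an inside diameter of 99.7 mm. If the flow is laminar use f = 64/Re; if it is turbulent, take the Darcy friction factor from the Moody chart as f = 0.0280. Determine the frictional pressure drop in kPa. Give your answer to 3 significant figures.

Reynolds number Re = ρVD/μ = 652 · 0.149 · 0.0997 / 0.000183 = 5.293e+04.
Re > 4000 → turbulent; use the Moody-chart value f = 0.0280.
Darcy-Weisbach: ΔP = f(L/D)(ρV²/2) = 0.028·(991/0.0997)·(652·0.149²/2) = 0.028·9940·7.238 = 2014 Pa.
ΔP = 2014 Pa = 2.01 kPa.

ΔP ≈ 2.01 kPa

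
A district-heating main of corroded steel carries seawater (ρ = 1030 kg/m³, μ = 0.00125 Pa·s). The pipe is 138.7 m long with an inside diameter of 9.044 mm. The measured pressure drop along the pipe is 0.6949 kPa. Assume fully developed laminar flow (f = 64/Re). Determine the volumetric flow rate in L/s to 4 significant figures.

For laminar flow, f = 64/Re with Re = ρVD/μ, so Darcy-Weisbach reduces to ΔP = 32μLV/D². Solving for V: V = ΔP·D²/(32μL) = 694.9·(0.009044)²/(32·0.00125·138.7) = 0.01024 m/s.
Check: Re = ρVD/μ = 1030·0.01024·0.009044/0.00125 = 76.35 < 2300, so the laminar assumption holds.
Q = V·A = 0.01024·(π/4·0.009044²) = 6.581e-07 m³/s = 6.581×10^-4 L/s.

Q ≈ 6.581×10^-4 L/s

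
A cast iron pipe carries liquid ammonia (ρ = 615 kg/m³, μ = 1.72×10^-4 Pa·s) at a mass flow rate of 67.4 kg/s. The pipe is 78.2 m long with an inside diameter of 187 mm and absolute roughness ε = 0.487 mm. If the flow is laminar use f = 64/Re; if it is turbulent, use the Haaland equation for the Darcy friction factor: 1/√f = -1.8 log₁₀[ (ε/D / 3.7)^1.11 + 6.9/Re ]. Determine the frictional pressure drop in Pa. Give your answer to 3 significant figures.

ΔP ≈ 51700 Pa

A = πD²/4 = π(0.187)²/4 = 0.02746 m²; mean velocity V = ṁ/(ρA) = 67.4/(615 · 0.02746) = 3.99 m/s.
Reynolds number Re = ρVD/μ = 615 · 3.99 · 0.187 / 0.000172 = 2.668e+06.
Re > 4000 → turbulent. Relative roughness ε/D = 0.000487/0.187 = 0.0026. Haaland: 1/√f = -1.8 log₁₀[(0.0026/3.7)^1.11 + 6.9/2.668e+06] = -1.8 log₁₀[0.000317 + 2.59e-06] = 6.292, so f = 0.02526.
Darcy-Weisbach: ΔP = f(L/D)(ρV²/2) = 0.02526·(78.2/0.187)·(615·3.99²/2) = 0.02526·418.2·4896 = 5.171e+04 Pa.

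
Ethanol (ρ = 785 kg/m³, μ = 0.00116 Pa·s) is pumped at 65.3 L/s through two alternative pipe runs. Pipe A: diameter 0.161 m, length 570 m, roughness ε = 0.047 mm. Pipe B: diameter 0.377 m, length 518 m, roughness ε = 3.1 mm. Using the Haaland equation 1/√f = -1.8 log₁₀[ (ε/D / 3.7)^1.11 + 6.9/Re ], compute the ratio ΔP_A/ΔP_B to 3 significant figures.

Pipe A: V = Q/A = 0.0653/0.02036 = 3.208 m/s; Re = 3.495e+05; ε/D = 0.000292; Haaland → f = 0.01652; ΔP_A = f(L/D)(ρV²/2) = 2.362e+05 Pa.
Pipe B: V = Q/A = 0.0653/0.1116 = 0.585 m/s; Re = 1.492e+05; ε/D = 0.00822; Haaland → f = 0.03601; ΔP_B = f(L/D)(ρV²/2) = 6645 Pa.
ΔP_A/ΔP_B = 2.362e+05/6645 = 35.5.

ΔP_A/ΔP_B ≈ 35.5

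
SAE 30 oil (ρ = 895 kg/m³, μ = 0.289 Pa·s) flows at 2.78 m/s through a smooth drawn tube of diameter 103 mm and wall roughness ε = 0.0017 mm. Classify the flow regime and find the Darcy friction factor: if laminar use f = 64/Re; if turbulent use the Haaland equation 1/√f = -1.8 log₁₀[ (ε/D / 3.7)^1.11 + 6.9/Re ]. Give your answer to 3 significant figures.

Re = ρVD/μ = 895·2.78·0.103/0.289 = 886.8.
Re < 2300 → laminar, so f = 64/Re = 0.07217 (roughness is irrelevant in laminar flow).

f ≈ 0.0722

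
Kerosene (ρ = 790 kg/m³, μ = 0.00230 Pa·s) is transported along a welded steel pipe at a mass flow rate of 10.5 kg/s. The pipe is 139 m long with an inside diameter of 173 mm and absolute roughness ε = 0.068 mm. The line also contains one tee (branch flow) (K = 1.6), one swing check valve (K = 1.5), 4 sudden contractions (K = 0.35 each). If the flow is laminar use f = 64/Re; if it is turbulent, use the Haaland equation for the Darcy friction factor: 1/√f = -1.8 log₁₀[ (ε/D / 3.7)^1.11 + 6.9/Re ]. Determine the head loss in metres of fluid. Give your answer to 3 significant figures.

A = πD²/4 = π(0.173)²/4 = 0.02351 m²; mean velocity V = ṁ/(ρA) = 10.5/(790 · 0.02351) = 0.5654 m/s.
Reynolds number Re = ρVD/μ = 790 · 0.5654 · 0.173 / 0.0023 = 3.36e+04.
Re > 4000 → turbulent. Relative roughness ε/D = 6.8e-05/0.173 = 0.000393. Haaland: 1/√f = -1.8 log₁₀[(0.000393/3.7)^1.11 + 6.9/3.36e+04] = -1.8 log₁₀[3.88e-05 + 0.000205] = 6.502, so f = 0.02365.
Total minor-loss coefficient ΣK = 1·1.6 + 1·1.5 + 4·0.35 = 4.5.
ΔP = [f·L/D + ΣK]·(ρV²/2) = [0.02365·139/0.173 + 4.5]·(790·0.5654²/2) = [19 + 4.5]·126.3 = 2968 Pa.
Head loss h_f = ΔP/(ρg) = 2968/(790·9.81) = 0.383 m.

h_f ≈ 0.383 m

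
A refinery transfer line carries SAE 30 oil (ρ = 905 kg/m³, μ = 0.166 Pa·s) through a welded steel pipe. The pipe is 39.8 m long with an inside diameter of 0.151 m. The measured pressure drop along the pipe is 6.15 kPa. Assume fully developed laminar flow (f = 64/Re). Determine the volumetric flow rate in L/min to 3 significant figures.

For laminar flow, f = 64/Re with Re = ρVD/μ, so Darcy-Weisbach reduces to ΔP = 32μLV/D². Solving for V: V = ΔP·D²/(32μL) = 6150·(0.151)²/(32·0.166·39.8) = 0.6633 m/s.
Check: Re = ρVD/μ = 905·0.6633·0.151/0.166 = 546 < 2300, so the laminar assumption holds.
Q = V·A = 0.6633·(π/4·0.151²) = 0.01188 m³/s = 713 L/min.

Q ≈ 713 L/min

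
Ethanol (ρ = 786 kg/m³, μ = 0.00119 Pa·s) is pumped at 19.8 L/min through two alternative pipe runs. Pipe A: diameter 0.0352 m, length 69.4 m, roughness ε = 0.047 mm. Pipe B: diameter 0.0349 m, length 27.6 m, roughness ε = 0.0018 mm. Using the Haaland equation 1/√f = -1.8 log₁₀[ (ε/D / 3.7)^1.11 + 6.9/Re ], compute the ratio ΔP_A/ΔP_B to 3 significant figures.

ΔP_A/ΔP_B ≈ 2.52

Pipe A: V = Q/A = 0.00033/0.0009731 = 0.3391 m/s; Re = 7884; ε/D = 0.00134; Haaland → f = 0.03455; ΔP_A = f(L/D)(ρV²/2) = 3079 Pa.
Pipe B: V = Q/A = 0.00033/0.0009566 = 0.345 m/s; Re = 7952; ε/D = 5.16e-05; Haaland → f = 0.03297; ΔP_B = f(L/D)(ρV²/2) = 1219 Pa.
ΔP_A/ΔP_B = 3079/1219 = 2.52.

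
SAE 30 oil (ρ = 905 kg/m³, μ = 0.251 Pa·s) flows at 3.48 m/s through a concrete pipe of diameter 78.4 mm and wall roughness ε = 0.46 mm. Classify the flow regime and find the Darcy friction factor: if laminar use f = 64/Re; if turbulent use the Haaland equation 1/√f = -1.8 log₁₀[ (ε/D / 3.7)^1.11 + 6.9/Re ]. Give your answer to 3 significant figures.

f ≈ 0.0651

Re = ρVD/μ = 905·3.48·0.0784/0.251 = 983.7.
Re < 2300 → laminar, so f = 64/Re = 0.06506 (roughness is irrelevant in laminar flow).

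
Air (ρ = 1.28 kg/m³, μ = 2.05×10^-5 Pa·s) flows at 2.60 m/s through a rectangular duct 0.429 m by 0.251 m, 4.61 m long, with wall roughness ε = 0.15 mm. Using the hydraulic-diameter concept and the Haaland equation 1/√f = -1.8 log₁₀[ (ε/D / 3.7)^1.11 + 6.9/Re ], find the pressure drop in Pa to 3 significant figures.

ΔP ≈ 1.39 Pa

Hydraulic diameter D_h = 4A/P = 4·(0.429·0.251)/(2·(0.429+0.251)) = 0.4307/1.36 = 0.3167 m.
Re = ρVD_h/μ = 1.28·2.6·0.3167/2.05e-05 = 5.141e+04.
ε/D_h = 0.00015/0.3167 = 0.000474; Haaland gives 1/√f = -1.8 log₁₀[4.78e-05+0.000134] = 6.732, so f = 0.02207.
ΔP = f(L/D_h)(ρV²/2) = 0.02207·4.61/0.3167·4.326 = 1.39 Pa.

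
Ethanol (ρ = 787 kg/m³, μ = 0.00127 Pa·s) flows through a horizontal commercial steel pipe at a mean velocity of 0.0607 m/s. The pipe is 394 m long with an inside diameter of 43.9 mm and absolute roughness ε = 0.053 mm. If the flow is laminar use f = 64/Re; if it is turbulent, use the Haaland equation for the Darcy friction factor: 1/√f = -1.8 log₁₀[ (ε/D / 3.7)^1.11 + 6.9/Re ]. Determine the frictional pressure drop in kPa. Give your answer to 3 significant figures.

ΔP ≈ 0.504 kPa

Reynolds number Re = ρVD/μ = 787 · 0.0607 · 0.0439 / 0.00127 = 1651.
Re < 2300 → laminar flow, so f = 64/Re = 64/1651 = 0.03876 (the turbulent correlation is not needed).
Darcy-Weisbach: ΔP = f(L/D)(ρV²/2) = 0.03876·(394/0.0439)·(787·0.0607²/2) = 0.03876·8975·1.45 = 504.3 Pa.
ΔP = 504.3 Pa = 0.504 kPa.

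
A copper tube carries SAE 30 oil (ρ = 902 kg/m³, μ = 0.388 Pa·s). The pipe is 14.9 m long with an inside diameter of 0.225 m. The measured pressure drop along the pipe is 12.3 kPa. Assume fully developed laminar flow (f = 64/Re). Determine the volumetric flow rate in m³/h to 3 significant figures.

Q ≈ 482 m³/h

For laminar flow, f = 64/Re with Re = ρVD/μ, so Darcy-Weisbach reduces to ΔP = 32μLV/D². Solving for V: V = ΔP·D²/(32μL) = 1.23e+04·(0.225)²/(32·0.388·14.9) = 3.366 m/s.
Check: Re = ρVD/μ = 902·3.366·0.225/0.388 = 1761 < 2300, so the laminar assumption holds.
Q = V·A = 3.366·(π/4·0.225²) = 0.1338 m³/s = 482 m³/h.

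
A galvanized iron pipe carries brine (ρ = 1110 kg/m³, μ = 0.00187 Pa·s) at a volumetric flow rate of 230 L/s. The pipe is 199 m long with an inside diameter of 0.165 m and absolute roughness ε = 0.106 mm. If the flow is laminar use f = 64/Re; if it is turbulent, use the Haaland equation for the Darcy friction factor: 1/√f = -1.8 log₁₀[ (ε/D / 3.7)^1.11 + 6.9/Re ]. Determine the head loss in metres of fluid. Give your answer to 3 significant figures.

Q = 230 L/s = 230/1000 = 0.23 m³/s.
Cross-sectional area A = πD²/4 = π(0.165)²/4 = 0.02138 m²; mean velocity V = Q/A = 0.23/0.02138 = 10.76 m/s.
Reynolds number Re = ρVD/μ = 1110 · 10.76 · 0.165 / 0.00187 = 1.054e+06.
Re > 4000 → turbulent. Relative roughness ε/D = 0.000106/0.165 = 0.000642. Haaland: 1/√f = -1.8 log₁₀[(0.000642/3.7)^1.11 + 6.9/1.054e+06] = -1.8 log₁₀[6.7e-05 + 6.55e-06] = 7.44, so f = 0.01806.
Darcy-Weisbach: ΔP = f(L/D)(ρV²/2) = 0.01806·(199/0.165)·(1110·10.76²/2) = 0.01806·1206·6.421e+04 = 1.399e+06 Pa.
Head loss h_f = ΔP/(ρg) = 1.399e+06/(1110·9.81) = 128 m.

h_f ≈ 128 m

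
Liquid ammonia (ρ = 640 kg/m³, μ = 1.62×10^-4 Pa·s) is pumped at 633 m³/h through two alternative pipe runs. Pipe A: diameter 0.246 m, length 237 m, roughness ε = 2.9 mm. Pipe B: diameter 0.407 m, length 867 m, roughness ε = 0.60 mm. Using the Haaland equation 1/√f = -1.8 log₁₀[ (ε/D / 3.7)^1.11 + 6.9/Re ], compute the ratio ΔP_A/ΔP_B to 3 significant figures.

Pipe A: V = Q/A = 0.1758/0.04753 = 3.699 m/s; Re = 3.595e+06; ε/D = 0.0118; Haaland → f = 0.0402; ΔP_A = f(L/D)(ρV²/2) = 1.696e+05 Pa.
Pipe B: V = Q/A = 0.1758/0.1301 = 1.352 m/s; Re = 2.173e+06; ε/D = 0.00147; Haaland → f = 0.02177; ΔP_B = f(L/D)(ρV²/2) = 2.71e+04 Pa.
ΔP_A/ΔP_B = 1.696e+05/2.71e+04 = 6.26.

ΔP_A/ΔP_B ≈ 6.26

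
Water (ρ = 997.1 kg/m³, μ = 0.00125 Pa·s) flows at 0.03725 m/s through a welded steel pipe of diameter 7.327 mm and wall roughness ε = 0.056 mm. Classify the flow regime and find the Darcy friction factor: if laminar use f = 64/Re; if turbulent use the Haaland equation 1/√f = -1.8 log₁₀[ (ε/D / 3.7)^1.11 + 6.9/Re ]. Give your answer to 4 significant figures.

f ≈ 0.2940

Re = ρVD/μ = 997.1·0.03725·0.007327/0.00125 = 217.7.
Re < 2300 → laminar, so f = 64/Re = 0.294 (roughness is irrelevant in laminar flow).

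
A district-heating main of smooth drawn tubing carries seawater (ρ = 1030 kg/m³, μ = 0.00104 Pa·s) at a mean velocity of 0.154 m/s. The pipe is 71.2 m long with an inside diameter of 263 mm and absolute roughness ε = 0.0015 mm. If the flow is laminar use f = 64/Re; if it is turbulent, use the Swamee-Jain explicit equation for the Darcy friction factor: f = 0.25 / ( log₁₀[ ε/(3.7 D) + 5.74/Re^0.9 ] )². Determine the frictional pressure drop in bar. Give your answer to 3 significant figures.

Reynolds number Re = ρVD/μ = 1030 · 0.154 · 0.263 / 0.00104 = 4.011e+04.
Re > 4000 → turbulent. Relative roughness ε/D = 1.5e-06/0.263 = 5.7e-06. Swamee-Jain: f = 0.25/(log₁₀[5.7e-06/3.7 + 5.74/4.011e+04^0.9])² = 0.25/(log₁₀[1.54e-06 + 0.000413])² = 0.25/(-3.382)² = 0.02185.
Darcy-Weisbach: ΔP = f(L/D)(ρV²/2) = 0.02185·(71.2/0.263)·(1030·0.154²/2) = 0.02185·270.7·12.21 = 72.25 Pa.
ΔP = 72.25 Pa = 7.23×10^-4 bar.

ΔP ≈ 7.23×10^-4 bar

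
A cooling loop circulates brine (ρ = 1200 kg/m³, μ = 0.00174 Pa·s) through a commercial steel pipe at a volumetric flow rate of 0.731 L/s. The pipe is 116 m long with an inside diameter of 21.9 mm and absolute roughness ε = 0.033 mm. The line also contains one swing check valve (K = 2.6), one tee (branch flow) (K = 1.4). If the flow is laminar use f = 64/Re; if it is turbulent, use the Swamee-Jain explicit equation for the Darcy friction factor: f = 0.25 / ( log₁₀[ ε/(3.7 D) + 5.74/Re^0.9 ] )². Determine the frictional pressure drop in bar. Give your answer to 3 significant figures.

Q = 0.731 L/s = 0.731/1000 = 0.000731 m³/s.
Cross-sectional area A = πD²/4 = π(0.0219)²/4 = 0.0003767 m²; mean velocity V = Q/A = 0.000731/0.0003767 = 1.941 m/s.
Reynolds number Re = ρVD/μ = 1200 · 1.941 · 0.0219 / 0.00174 = 2.931e+04.
Re > 4000 → turbulent. Relative roughness ε/D = 3.3e-05/0.0219 = 0.00151. Swamee-Jain: f = 0.25/(log₁₀[0.00151/3.7 + 5.74/2.931e+04^0.9])² = 0.25/(log₁₀[0.000407 + 0.000548])² = 0.25/(-3.02)² = 0.02741.
Total minor-loss coefficient ΣK = 1·2.6 + 1·1.4 = 4.
ΔP = [f·L/D + ΣK]·(ρV²/2) = [0.02741·116/0.0219 + 4]·(1200·1.941²/2) = [145.2 + 4]·2260 = 3.371e+05 Pa.
ΔP = 3.371e+05 Pa = 3.37 bar.

ΔP ≈ 3.37 bar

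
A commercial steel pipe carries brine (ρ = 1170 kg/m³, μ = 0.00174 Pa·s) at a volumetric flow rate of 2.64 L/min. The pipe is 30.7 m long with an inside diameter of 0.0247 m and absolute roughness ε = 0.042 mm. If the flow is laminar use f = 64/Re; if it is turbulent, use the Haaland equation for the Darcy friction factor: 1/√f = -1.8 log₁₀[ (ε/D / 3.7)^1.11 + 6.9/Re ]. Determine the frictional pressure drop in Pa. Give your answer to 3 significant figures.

ΔP ≈ 257 Pa

Q = 2.64 L/min = 2.64/60000 = 4.4e-05 m³/s.
Cross-sectional area A = πD²/4 = π(0.0247)²/4 = 0.0004792 m²; mean velocity V = Q/A = 4.4e-05/0.0004792 = 0.09183 m/s.
Reynolds number Re = ρVD/μ = 1170 · 0.09183 · 0.0247 / 0.00174 = 1525.
Re < 2300 → laminar flow, so f = 64/Re = 64/1525 = 0.04196 (the turbulent correlation is not needed).
Darcy-Weisbach: ΔP = f(L/D)(ρV²/2) = 0.04196·(30.7/0.0247)·(1170·0.09183²/2) = 0.04196·1243·4.933 = 257.3 Pa.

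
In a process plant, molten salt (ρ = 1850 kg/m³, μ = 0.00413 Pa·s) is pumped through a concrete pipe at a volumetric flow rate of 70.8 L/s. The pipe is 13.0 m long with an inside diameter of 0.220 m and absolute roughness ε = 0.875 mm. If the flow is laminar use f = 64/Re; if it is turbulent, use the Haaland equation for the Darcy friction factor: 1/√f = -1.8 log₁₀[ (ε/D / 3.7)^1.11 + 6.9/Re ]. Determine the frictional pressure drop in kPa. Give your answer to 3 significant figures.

Q = 70.8 L/s = 70.8/1000 = 0.0708 m³/s.
Cross-sectional area A = πD²/4 = π(0.22)²/4 = 0.03801 m²; mean velocity V = Q/A = 0.0708/0.03801 = 1.863 m/s.
Reynolds number Re = ρVD/μ = 1850 · 1.863 · 0.22 / 0.00413 = 1.835e+05.
Re > 4000 → turbulent. Relative roughness ε/D = 0.000875/0.22 = 0.00398. Haaland: 1/√f = -1.8 log₁₀[(0.00398/3.7)^1.11 + 6.9/1.835e+05] = -1.8 log₁₀[0.000507 + 3.76e-05] = 5.875, so f = 0.02897.
Darcy-Weisbach: ΔP = f(L/D)(ρV²/2) = 0.02897·(13/0.22)·(1850·1.863²/2) = 0.02897·59.09·3209 = 5493 Pa.
ΔP = 5493 Pa = 5.49 kPa.

ΔP ≈ 5.49 kPa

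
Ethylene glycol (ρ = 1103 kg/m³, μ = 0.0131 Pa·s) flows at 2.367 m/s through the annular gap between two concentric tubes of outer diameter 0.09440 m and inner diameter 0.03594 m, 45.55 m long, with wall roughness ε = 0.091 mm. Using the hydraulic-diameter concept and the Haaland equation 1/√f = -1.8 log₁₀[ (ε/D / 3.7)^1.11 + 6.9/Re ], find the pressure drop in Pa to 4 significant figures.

Hydraulic diameter D_h = 4A/P = D_o - D_i = 0.0944 - 0.03594 = 0.05846 m.
Re = ρVD_h/μ = 1103·2.367·0.05846/0.0131 = 1.165e+04.
ε/D_h = 9.1e-05/0.05846 = 0.00156; Haaland gives 1/√f = -1.8 log₁₀[0.000179+0.000592] = 5.603, so f = 0.03185.
ΔP = f(L/D_h)(ρV²/2) = 0.03185·45.55/0.05846·3090 = 7.668e+04 Pa.

ΔP ≈ 76680 Pa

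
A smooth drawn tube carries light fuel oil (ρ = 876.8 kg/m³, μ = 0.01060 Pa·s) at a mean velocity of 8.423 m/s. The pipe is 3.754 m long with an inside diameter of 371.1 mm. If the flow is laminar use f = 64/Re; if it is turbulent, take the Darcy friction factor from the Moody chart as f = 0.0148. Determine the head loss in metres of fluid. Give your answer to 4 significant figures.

h_f ≈ 0.5414 m

Reynolds number Re = ρVD/μ = 876.8 · 8.423 · 0.3711 / 0.0106 = 2.586e+05.
Re > 4000 → turbulent; use the Moody-chart value f = 0.0148.
Darcy-Weisbach: ΔP = f(L/D)(ρV²/2) = 0.0148·(3.754/0.3711)·(876.8·8.423²/2) = 0.0148·10.12·3.11e+04 = 4657 Pa.
Head loss h_f = ΔP/(ρg) = 4657/(876.8·9.81) = 0.5414 m.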